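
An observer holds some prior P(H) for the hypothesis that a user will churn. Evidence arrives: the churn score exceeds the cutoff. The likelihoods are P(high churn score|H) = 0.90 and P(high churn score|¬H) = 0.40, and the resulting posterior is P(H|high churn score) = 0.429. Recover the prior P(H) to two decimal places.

In odds form, posterior odds = prior odds × likelihood ratio, so prior odds = posterior odds ÷ LR.
Posterior odds = 0.429/(1−0.429) = 0.7513. LR = 0.90/0.40 = 2.2500.
Prior odds = 0.7513/2.2500 = 0.3339, so P(H) = 0.3339/(1+0.3339) ≈ 0.25.

P(H) = 0.25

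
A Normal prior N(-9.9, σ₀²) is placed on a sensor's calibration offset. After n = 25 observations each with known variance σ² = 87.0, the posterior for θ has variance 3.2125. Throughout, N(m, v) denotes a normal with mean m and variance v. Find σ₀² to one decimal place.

For the Normal–Normal model with known σ², precisions add: τ_n = τ₀ + n/σ².
So 1/σ₀² = 1/3.2125 − 25/87.0 = 0.311284 − 0.287356 = 0.023928.
Hence σ₀² = 1/0.023928 ≈ 41.8.

σ₀² = 41.8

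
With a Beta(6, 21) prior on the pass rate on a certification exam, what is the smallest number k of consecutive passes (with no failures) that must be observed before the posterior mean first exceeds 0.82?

k = 90

After k passes and 0 failures the posterior is Beta(6+k, 21), with mean (6+k)/(6+21+k).
Set (6+k)/(27+k) > 0.82 and solve: k > (0.82·27 − 6)/(1 − 0.82) = 89.667.
The smallest integer exceeding 89.667 is 90, and checking k=90: (96)/(117) = 0.8205 > 0.82.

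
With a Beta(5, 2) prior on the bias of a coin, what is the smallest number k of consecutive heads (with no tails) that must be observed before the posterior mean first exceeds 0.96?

After k heads and 0 tails the posterior is Beta(5+k, 2), with mean (5+k)/(5+2+k).
Set (5+k)/(7+k) > 0.96 and solve: k > (0.96·7 − 5)/(1 − 0.96) = 43.000.
The smallest integer exceeding 43.000 is 44, and checking k=44: (49)/(51) = 0.9608 > 0.96.

k = 44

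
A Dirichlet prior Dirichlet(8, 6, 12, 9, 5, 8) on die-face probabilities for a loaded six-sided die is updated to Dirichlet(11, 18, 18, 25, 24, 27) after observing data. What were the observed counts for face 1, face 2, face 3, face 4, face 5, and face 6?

counts (3, 12, 6, 16, 19, 19)

For a Dirichlet(α) prior with multinomial counts c, the posterior is Dirichlet(α + c) componentwise.
Counts are posterior − prior componentwise: 11−8=3, 18−6=12, 18−12=6, 25−9=16, 24−5=19, 27−8=19.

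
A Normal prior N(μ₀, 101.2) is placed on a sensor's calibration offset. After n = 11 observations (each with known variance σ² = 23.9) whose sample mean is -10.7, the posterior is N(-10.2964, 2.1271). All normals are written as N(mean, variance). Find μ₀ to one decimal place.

With known observation variance, the Normal–Normal posterior has precision τ_n = τ₀ + n/σ² and mean μ_n = (τ₀μ₀ + (n/σ²)x̄)/τ_n.
Here τ₀ = 1/101.2 = 0.009881 and τ_data = 11/23.9 = 0.460251, so τ_n = 0.470132.
Rearranging for μ₀: μ₀ = (μ_n·τ_n − τ_data·x̄)/τ₀ = (-10.2964·0.470132 − 0.460251·-10.7) / 0.009881 = 0.084019/0.009881 ≈ 8.5.

μ₀ = 8.5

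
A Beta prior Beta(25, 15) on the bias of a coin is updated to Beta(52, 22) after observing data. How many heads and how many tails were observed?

Beta is conjugate to the binomial likelihood: posterior = Beta(a+s, b+f).
So s = 52 − 25 = 27 and f = 22 − 15 = 7.

27 heads and 7 tails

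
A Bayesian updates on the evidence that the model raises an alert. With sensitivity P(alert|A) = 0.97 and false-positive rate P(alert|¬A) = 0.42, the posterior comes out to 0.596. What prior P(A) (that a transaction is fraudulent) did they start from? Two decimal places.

Bayes' rule in odds form gives O(A|E) = O(A)·[P(E|A)/P(E|¬A)], hence O(A) = O(A|E)/LR.
Posterior odds = 0.596/(1−0.596) = 1.4752. LR = 0.97/0.42 = 2.3095.
Prior odds = 1.4752/2.3095 = 0.6388, so P(A) = 0.6388/(1+0.6388) ≈ 0.39.

P(A) = 0.39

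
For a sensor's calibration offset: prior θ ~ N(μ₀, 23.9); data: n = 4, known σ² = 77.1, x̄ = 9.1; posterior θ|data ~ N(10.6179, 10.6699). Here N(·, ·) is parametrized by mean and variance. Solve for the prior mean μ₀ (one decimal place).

The posterior mean is a precision-weighted average: μ_n = (τ₀μ₀ + τ_data·x̄)/(τ₀+τ_data), with τ₀=1/σ₀² and τ_data=n/σ².
Here τ₀ = 1/23.9 = 0.041841 and τ_data = 4/77.1 = 0.051881, so τ_n = 0.093722.
Rearranging for μ₀: μ₀ = (μ_n·τ_n − τ_data·x̄)/τ₀ = (10.6179·0.093722 − 0.051881·9.1) / 0.041841 = 0.523014/0.041841 ≈ 12.5.

μ₀ = 12.5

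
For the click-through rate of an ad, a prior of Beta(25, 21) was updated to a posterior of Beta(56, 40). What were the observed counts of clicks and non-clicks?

Under Beta–binomial conjugacy the posterior parameters are (α+s, β+f).
Match parameters: s=56−25=31, f=40−21=19.

31 clicks and 19 non-clicks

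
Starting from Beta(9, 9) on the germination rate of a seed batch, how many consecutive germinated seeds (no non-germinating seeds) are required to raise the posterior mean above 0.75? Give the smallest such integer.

After k germinated seeds and 0 non-germinating seeds the posterior is Beta(9+k, 9), with mean (9+k)/(9+9+k).
Set (9+k)/(18+k) > 0.75 and solve: k > (0.75·18 − 9)/(1 − 0.75) = 18.000.
The smallest integer exceeding 18.000 is 19, and checking k=19: (28)/(37) = 0.7568 > 0.75.

k = 19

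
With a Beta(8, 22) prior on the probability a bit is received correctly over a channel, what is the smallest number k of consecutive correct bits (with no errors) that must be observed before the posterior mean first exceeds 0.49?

After k correct bits and 0 errors the posterior is Beta(8+k, 22), with mean (8+k)/(8+22+k).
Set (8+k)/(30+k) > 0.49 and solve: k > (0.49·30 − 8)/(1 − 0.49) = 13.137.
The smallest integer exceeding 13.137 is 14, and checking k=14: (22)/(44) = 0.5000 > 0.49.

k = 14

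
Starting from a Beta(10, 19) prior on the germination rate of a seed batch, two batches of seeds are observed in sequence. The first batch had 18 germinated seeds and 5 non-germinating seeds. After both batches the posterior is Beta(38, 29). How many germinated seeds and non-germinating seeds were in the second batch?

10 germinated seeds and 5 non-germinating seeds

Because Beta–binomial updating is additive in the counts, the combined data contributed (α_post−α_prior, β_post−β_prior) successes and failures.
Total across both batches: 38−10=28 germinated seeds, 29−19=10 non-germinating seeds.
Subtract the first batch: 28−18=10 germinated seeds and 10−5=5 non-germinating seeds.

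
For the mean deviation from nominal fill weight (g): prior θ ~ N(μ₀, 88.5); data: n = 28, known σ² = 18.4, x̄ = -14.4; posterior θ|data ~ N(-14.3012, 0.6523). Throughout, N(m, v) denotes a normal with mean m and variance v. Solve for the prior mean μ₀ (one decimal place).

With known observation variance, the Normal–Normal posterior has precision τ_n = τ₀ + n/σ² and mean μ_n = (τ₀μ₀ + (n/σ²)x̄)/τ_n.
Here τ₀ = 1/88.5 = 0.011299 and τ_data = 28/18.4 = 1.521739, so τ_n = 1.533038.
Rearranging for μ₀: μ₀ = (μ_n·τ_n − τ_data·x̄)/τ₀ = (-14.3012·1.533038 − 1.521739·-14.4) / 0.011299 = -0.011241/0.011299 ≈ -1.0.

μ₀ = -1.0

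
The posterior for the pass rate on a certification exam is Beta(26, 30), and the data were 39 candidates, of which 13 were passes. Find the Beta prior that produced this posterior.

Under Beta–binomial conjugacy the posterior parameters are (a+s, b+f).
So a = 26 − 13 = 13 and b = 30 − 26 = 4.

Beta(13, 4)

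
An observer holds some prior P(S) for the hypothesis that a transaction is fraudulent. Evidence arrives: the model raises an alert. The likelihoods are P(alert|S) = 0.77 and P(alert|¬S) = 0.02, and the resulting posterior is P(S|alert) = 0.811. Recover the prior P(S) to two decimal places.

P(S) = 0.10

In odds form, posterior odds = prior odds × likelihood ratio, so prior odds = posterior odds ÷ LR.
Posterior odds = 0.811/(1−0.811) = 4.2910. LR = 0.77/0.02 = 38.5000.
Prior odds = 4.2910/38.5000 = 0.1115, so P(S) = 0.1115/(1+0.1115) ≈ 0.10.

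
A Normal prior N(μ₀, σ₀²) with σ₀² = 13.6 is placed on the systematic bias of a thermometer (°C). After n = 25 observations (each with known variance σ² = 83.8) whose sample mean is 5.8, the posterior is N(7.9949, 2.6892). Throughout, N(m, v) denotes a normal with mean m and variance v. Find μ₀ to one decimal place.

With known observation variance, the Normal–Normal posterior has precision τ_n = τ₀ + n/σ² and mean μ_n = (τ₀μ₀ + (n/σ²)x̄)/τ_n.
Here τ₀ = 1/13.6 = 0.073529 and τ_data = 25/83.8 = 0.298329, so τ_n = 0.371858.
Rearranging for μ₀: μ₀ = (μ_n·τ_n − τ_data·x̄)/τ₀ = (7.9949·0.371858 − 0.298329·5.8) / 0.073529 = 1.242659/0.073529 ≈ 16.9.

μ₀ = 16.9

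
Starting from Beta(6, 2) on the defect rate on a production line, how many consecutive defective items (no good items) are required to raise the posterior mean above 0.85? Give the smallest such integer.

After k defective items and 0 good items the posterior is Beta(6+k, 2), with mean (6+k)/(6+2+k).
Set (6+k)/(8+k) > 0.85 and solve: k > (0.85·8 − 6)/(1 − 0.85) = 5.333.
The smallest integer exceeding 5.333 is 6.

k = 6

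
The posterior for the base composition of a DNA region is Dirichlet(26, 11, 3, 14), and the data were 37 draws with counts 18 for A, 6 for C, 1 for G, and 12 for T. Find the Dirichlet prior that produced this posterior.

For a Dirichlet(α) prior with multinomial counts c, the posterior is Dirichlet(α + c) componentwise.
Subtract each count from the matching posterior parameter: 26−18=8, 11−6=5, 3−1=2, 14−12=2.

Dirichlet(8, 5, 2, 2)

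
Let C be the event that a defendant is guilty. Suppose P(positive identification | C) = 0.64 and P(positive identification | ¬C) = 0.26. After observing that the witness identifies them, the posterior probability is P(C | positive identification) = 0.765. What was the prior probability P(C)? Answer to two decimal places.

Bayes' rule in odds form gives O(C|E) = O(C)·[P(E|C)/P(E|¬C)], hence O(C) = O(C|E)/LR.
Posterior odds = 0.765/(1−0.765) = 3.2553. LR = 0.64/0.26 = 2.4615.
Prior odds = 3.2553/2.4615 = 1.3225, so P(C) = 1.3225/(1+1.3225) ≈ 0.57.

P(C) = 0.57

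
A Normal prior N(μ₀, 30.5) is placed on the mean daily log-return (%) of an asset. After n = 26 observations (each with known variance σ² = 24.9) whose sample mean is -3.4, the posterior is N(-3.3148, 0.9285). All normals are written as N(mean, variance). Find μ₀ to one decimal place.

μ₀ = -0.6

The posterior mean is a precision-weighted average: μ_n = (τ₀μ₀ + τ_data·x̄)/(τ₀+τ_data), with τ₀=1/σ₀² and τ_data=n/σ².
Here τ₀ = 1/30.5 = 0.032787 and τ_data = 26/24.9 = 1.044177, so τ_n = 1.076964.
Rearranging for μ₀: μ₀ = (μ_n·τ_n − τ_data·x̄)/τ₀ = (-3.3148·1.076964 − 1.044177·-3.4) / 0.032787 = -0.019718/0.032787 ≈ -0.6.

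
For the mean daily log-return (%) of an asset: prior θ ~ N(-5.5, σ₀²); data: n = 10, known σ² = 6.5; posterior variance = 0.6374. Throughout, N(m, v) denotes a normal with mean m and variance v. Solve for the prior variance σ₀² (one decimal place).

σ₀² = 32.9

Posterior precision equals prior precision plus data precision: 1/σ_n² = 1/σ₀² + n/σ².
So 1/σ₀² = 1/0.6374 − 10/6.5 = 1.568874 − 1.538462 = 0.030412.
Hence σ₀² = 1/0.030412 ≈ 32.9.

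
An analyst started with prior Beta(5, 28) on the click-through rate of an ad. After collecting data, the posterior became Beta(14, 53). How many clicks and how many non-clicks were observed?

A Beta(a, b) prior with s successes and f failures in binomial data gives a Beta(a+s, b+f) posterior.
So s = 14 − 5 = 9 and f = 53 − 28 = 25.

9 clicks and 25 non-clicks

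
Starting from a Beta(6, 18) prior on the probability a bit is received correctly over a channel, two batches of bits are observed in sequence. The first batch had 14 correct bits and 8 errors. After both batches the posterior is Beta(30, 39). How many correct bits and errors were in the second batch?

10 correct bits and 13 errors

Because Beta–binomial updating is additive in the counts, the combined data contributed (α_post−α_prior, β_post−β_prior) successes and failures.
Total across both batches: 30−6=24 correct bits, 39−18=21 errors.
Subtract the first batch: 24−14=10 correct bits and 21−8=13 errors.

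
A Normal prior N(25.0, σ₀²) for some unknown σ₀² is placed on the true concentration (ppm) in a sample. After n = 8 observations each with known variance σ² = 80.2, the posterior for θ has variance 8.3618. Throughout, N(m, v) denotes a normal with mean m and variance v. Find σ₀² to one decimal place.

Posterior precision equals prior precision plus data precision: 1/σ_n² = 1/σ₀² + n/σ².
So 1/σ₀² = 1/8.3618 − 8/80.2 = 0.119591 − 0.099751 = 0.019840.
Hence σ₀² = 1/0.019840 ≈ 50.4.

σ₀² = 50.4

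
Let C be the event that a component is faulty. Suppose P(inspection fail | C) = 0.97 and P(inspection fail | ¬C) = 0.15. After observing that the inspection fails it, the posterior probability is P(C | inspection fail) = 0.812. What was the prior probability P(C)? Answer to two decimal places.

Bayes' rule in odds form gives O(C|E) = O(C)·[P(E|C)/P(E|¬C)], hence O(C) = O(C|E)/LR.
Posterior odds = 0.812/(1−0.812) = 4.3191. LR = 0.97/0.15 = 6.4667.
Prior odds = 4.3191/6.4667 = 0.6679, so P(C) = 0.6679/(1+0.6679) ≈ 0.40.

P(C) = 0.40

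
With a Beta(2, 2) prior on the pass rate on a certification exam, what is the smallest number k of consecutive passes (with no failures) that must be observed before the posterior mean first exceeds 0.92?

After k passes and 0 failures the posterior is Beta(2+k, 2), with mean (2+k)/(2+2+k).
Set (2+k)/(4+k) > 0.92 and solve: k > (0.92·4 − 2)/(1 − 0.92) = 21.000.
The smallest integer exceeding 21.000 is 22, and checking k=22: (24)/(26) = 0.9231 > 0.92.

k = 22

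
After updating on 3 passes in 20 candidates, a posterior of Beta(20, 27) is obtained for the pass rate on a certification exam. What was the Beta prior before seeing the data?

Under Beta–binomial conjugacy the posterior parameters are (a+s, b+f).
So a = 20 − 3 = 17 and b = 27 − 17 = 10.

Beta(17, 10)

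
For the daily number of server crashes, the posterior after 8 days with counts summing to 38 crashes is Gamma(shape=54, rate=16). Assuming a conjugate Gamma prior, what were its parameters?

Gamma(shape=16, rate=8)

Gamma–Poisson conjugacy: posterior shape = α + Σxᵢ, posterior rate = β + n.
So α = 54 − 38 = 16 and β = 16 − 8 = 8.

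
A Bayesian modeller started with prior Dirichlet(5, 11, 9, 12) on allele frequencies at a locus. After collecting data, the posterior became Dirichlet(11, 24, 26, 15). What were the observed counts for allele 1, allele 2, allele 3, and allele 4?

counts (6, 13, 17, 3)

For a Dirichlet(α) prior with multinomial counts c, the posterior is Dirichlet(α + c) componentwise.
Counts are posterior − prior componentwise: 11−5=6, 24−11=13, 26−9=17, 15−12=3.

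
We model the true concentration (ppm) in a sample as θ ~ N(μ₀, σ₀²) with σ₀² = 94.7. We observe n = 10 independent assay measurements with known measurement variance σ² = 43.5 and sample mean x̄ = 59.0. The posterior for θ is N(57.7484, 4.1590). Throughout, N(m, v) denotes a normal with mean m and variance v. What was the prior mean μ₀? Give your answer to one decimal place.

The posterior mean is a precision-weighted average: μ_n = (τ₀μ₀ + τ_data·x̄)/(τ₀+τ_data), with τ₀=1/σ₀² and τ_data=n/σ².
Here τ₀ = 1/94.7 = 0.010560 and τ_data = 10/43.5 = 0.229885, so τ_n = 0.240445.
Rearranging for μ₀: μ₀ = (μ_n·τ_n − τ_data·x̄)/τ₀ = (57.7484·0.240445 − 0.229885·59.0) / 0.010560 = 0.322099/0.010560 ≈ 30.5.

μ₀ = 30.5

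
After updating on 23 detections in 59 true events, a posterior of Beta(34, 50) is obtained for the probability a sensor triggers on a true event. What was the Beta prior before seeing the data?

Under Beta–binomial conjugacy the posterior parameters are (α+s, β+f).
So α = 34 − 23 = 11 and β = 50 − 36 = 14.

Beta(11, 14)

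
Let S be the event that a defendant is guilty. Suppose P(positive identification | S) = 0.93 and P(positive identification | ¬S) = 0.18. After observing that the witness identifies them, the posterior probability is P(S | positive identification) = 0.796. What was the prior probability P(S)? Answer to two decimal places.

Bayes' rule in odds form gives O(S|E) = O(S)·[P(E|S)/P(E|¬S)], hence O(S) = O(S|E)/LR.
Posterior odds = 0.796/(1−0.796) = 3.9020. LR = 0.93/0.18 = 5.1667.
Prior odds = 3.9020/5.1667 = 0.7552, so P(S) = 0.7552/(1+0.7552) ≈ 0.43.

P(S) = 0.43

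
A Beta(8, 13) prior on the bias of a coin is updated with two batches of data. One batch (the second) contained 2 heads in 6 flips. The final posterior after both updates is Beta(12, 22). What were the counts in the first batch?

2 heads and 5 tails

Because Beta–binomial updating is additive in the counts, the combined data contributed (α_post−α_prior, β_post−β_prior) successes and failures.
Total across both batches: 12−8=4 heads, 22−13=9 tails.
Subtract the second batch: 4−2=2 heads and 9−4=5 tails.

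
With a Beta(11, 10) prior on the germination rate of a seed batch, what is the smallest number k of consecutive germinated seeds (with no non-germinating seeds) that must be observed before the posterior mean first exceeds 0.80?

After k germinated seeds and 0 non-germinating seeds the posterior is Beta(11+k, 10), with mean (11+k)/(11+10+k).
Set (11+k)/(21+k) > 0.80 and solve: k > (0.80·21 − 11)/(1 − 0.80) = 29.000.
The smallest integer exceeding 29.000 is 30.

k = 30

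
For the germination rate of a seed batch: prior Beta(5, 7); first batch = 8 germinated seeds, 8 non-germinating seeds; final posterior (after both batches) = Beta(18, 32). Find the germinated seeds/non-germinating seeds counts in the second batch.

Because Beta–binomial updating is additive in the counts, the combined data contributed (α_post−α_prior, β_post−β_prior) successes and failures.
Total across both batches: 18−5=13 germinated seeds, 32−7=25 non-germinating seeds.
Subtract the first batch: 13−8=5 germinated seeds and 25−8=17 non-germinating seeds.

5 germinated seeds and 17 non-germinating seeds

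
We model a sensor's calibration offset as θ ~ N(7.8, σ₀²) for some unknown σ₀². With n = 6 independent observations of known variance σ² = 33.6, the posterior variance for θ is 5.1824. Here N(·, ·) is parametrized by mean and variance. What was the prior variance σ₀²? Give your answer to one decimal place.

Posterior precision equals prior precision plus data precision: 1/σ_n² = 1/σ₀² + n/σ².
So 1/σ₀² = 1/5.1824 − 6/33.6 = 0.192961 − 0.178571 = 0.014390.
Hence σ₀² = 1/0.014390 ≈ 69.5.

σ₀² = 69.5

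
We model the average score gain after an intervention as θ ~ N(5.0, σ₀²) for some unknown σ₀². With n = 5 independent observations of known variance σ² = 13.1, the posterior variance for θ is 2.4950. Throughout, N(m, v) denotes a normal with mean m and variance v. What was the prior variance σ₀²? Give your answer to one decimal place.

σ₀² = 52.3

For the Normal–Normal model with known σ², precisions add: τ_n = τ₀ + n/σ².
So 1/σ₀² = 1/2.4950 − 5/13.1 = 0.400802 − 0.381679 = 0.019123.
Hence σ₀² = 1/0.019123 ≈ 52.3.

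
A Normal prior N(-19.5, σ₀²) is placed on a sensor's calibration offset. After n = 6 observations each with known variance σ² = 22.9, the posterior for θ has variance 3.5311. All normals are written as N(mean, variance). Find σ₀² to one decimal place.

σ₀² = 47.2

Posterior precision equals prior precision plus data precision: 1/σ_n² = 1/σ₀² + n/σ².
So 1/σ₀² = 1/3.5311 − 6/22.9 = 0.283198 − 0.262009 = 0.021189.
Hence σ₀² = 1/0.021189 ≈ 47.2.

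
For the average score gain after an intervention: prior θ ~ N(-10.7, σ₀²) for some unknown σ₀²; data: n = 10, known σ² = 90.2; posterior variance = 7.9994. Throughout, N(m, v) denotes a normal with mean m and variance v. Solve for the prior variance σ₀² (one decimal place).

σ₀² = 70.7

Posterior precision equals prior precision plus data precision: 1/σ_n² = 1/σ₀² + n/σ².
So 1/σ₀² = 1/7.9994 − 10/90.2 = 0.125009 − 0.110865 = 0.014144.
Hence σ₀² = 1/0.014144 ≈ 70.7.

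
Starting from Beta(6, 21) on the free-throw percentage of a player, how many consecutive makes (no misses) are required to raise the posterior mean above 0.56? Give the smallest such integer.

k = 21

After k makes and 0 misses the posterior is Beta(6+k, 21), with mean (6+k)/(6+21+k).
Set (6+k)/(27+k) > 0.56 and solve: k > (0.56·27 − 6)/(1 − 0.56) = 20.727.
The smallest integer exceeding 20.727 is 21.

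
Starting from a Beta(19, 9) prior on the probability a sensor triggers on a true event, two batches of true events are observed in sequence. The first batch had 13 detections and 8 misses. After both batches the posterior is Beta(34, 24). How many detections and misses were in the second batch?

2 detections and 7 misses

Sequential conjugate updates are equivalent to a single update on the pooled data, so total successes = posterior α − prior α and total failures = posterior β − prior β.
Total across both batches: 34−19=15 detections, 24−9=15 misses.
Subtract the first batch: 15−13=2 detections and 15−8=7 misses.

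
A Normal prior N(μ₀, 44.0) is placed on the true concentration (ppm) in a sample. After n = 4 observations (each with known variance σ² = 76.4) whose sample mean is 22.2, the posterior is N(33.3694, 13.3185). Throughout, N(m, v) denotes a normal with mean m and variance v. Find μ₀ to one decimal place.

μ₀ = 59.1

The posterior mean is a precision-weighted average: μ_n = (τ₀μ₀ + τ_data·x̄)/(τ₀+τ_data), with τ₀=1/σ₀² and τ_data=n/σ².
Here τ₀ = 1/44.0 = 0.022727 and τ_data = 4/76.4 = 0.052356, so τ_n = 0.075083.
Rearranging for μ₀: μ₀ = (μ_n·τ_n − τ_data·x̄)/τ₀ = (33.3694·0.075083 − 0.052356·22.2) / 0.022727 = 1.343171/0.022727 ≈ 59.1.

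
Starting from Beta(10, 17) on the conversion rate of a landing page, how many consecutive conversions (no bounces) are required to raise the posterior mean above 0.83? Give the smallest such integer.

After k conversions and 0 bounces the posterior is Beta(10+k, 17), with mean (10+k)/(10+17+k).
Set (10+k)/(27+k) > 0.83 and solve: k > (0.83·27 − 10)/(1 − 0.83) = 73.000.
The smallest integer exceeding 73.000 is 74.

k = 74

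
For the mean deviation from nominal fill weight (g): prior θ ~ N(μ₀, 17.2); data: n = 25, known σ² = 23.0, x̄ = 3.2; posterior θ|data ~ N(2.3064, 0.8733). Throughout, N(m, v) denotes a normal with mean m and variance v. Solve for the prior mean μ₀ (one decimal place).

μ₀ = -14.4

With known observation variance, the Normal–Normal posterior has precision τ_n = τ₀ + n/σ² and mean μ_n = (τ₀μ₀ + (n/σ²)x̄)/τ_n.
Here τ₀ = 1/17.2 = 0.058140 and τ_data = 25/23.0 = 1.086957, so τ_n = 1.145097.
Rearranging for μ₀: μ₀ = (μ_n·τ_n − τ_data·x̄)/τ₀ = (2.3064·1.145097 − 1.086957·3.2) / 0.058140 = -0.837211/0.058140 ≈ -14.4.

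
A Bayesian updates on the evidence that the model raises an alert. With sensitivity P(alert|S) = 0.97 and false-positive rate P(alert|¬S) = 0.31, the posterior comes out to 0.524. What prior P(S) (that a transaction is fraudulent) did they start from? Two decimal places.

P(S) = 0.26

In odds form, posterior odds = prior odds × likelihood ratio, so prior odds = posterior odds ÷ LR.
Posterior odds = 0.524/(1−0.524) = 1.1008. LR = 0.97/0.31 = 3.1290.
Prior odds = 1.1008/3.1290 = 0.3518, so P(S) = 0.3518/(1+0.3518) ≈ 0.26.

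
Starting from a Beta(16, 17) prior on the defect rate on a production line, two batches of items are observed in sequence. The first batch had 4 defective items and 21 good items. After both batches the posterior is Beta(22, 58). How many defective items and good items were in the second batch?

Sequential conjugate updates are equivalent to a single update on the pooled data, so total successes = posterior α − prior α and total failures = posterior β − prior β.
Total across both batches: 22−16=6 defective items, 58−17=41 good items.
Subtract the first batch: 6−4=2 defective items and 41−21=20 good items.

2 defective items and 20 good items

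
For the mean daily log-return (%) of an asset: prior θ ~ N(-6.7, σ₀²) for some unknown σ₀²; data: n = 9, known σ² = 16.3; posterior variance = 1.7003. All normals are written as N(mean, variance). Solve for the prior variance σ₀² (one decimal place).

For the Normal–Normal model with known σ², precisions add: τ_n = τ₀ + n/σ².
So 1/σ₀² = 1/1.7003 − 9/16.3 = 0.588132 − 0.552147 = 0.035985.
Hence σ₀² = 1/0.035985 ≈ 27.8.

σ₀² = 27.8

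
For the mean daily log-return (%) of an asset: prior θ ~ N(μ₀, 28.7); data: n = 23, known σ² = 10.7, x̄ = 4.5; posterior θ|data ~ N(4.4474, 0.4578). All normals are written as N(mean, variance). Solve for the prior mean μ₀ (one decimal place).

The posterior mean is a precision-weighted average: μ_n = (τ₀μ₀ + τ_data·x̄)/(τ₀+τ_data), with τ₀=1/σ₀² and τ_data=n/σ².
Here τ₀ = 1/28.7 = 0.034843 and τ_data = 23/10.7 = 2.149533, so τ_n = 2.184376.
Rearranging for μ₀: μ₀ = (μ_n·τ_n − τ_data·x̄)/τ₀ = (4.4474·2.184376 − 2.149533·4.5) / 0.034843 = 0.041895/0.034843 ≈ 1.2.

μ₀ = 1.2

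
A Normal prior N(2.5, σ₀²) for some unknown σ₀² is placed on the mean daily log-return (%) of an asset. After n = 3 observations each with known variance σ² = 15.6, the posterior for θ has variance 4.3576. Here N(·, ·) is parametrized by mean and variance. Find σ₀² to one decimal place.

σ₀² = 26.9

For the Normal–Normal model with known σ², precisions add: τ_n = τ₀ + n/σ².
So 1/σ₀² = 1/4.3576 − 3/15.6 = 0.229484 − 0.192308 = 0.037176.
Hence σ₀² = 1/0.037176 ≈ 26.9.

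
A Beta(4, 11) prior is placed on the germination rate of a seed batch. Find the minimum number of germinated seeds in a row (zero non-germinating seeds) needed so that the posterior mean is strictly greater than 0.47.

k = 6

After k germinated seeds and 0 non-germinating seeds the posterior is Beta(4+k, 11), with mean (4+k)/(4+11+k).
Set (4+k)/(15+k) > 0.47 and solve: k > (0.47·15 − 4)/(1 − 0.47) = 5.755.
The smallest integer exceeding 5.755 is 6, and checking k=6: (10)/(21) = 0.4762 > 0.47.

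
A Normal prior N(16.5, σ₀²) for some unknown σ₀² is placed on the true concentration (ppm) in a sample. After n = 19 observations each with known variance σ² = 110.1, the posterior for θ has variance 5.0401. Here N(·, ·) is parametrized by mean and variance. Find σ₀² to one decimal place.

σ₀² = 38.7

Posterior precision equals prior precision plus data precision: 1/σ_n² = 1/σ₀² + n/σ².
So 1/σ₀² = 1/5.0401 − 19/110.1 = 0.198409 − 0.172570 = 0.025839.
Hence σ₀² = 1/0.025839 ≈ 38.7.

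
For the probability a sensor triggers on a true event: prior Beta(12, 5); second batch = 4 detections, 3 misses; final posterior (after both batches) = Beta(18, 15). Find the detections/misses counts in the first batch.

2 detections and 7 misses

Sequential conjugate updates are equivalent to a single update on the pooled data, so total successes = posterior α − prior α and total failures = posterior β − prior β.
Total across both batches: 18−12=6 detections, 15−5=10 misses.
Subtract the second batch: 6−4=2 detections and 10−3=7 misses.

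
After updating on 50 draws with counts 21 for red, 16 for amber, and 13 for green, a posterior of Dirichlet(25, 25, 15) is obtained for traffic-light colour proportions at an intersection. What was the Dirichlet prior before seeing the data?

For a Dirichlet(α) prior with multinomial counts c, the posterior is Dirichlet(α + c) componentwise.
Subtract each count from the matching posterior parameter: 25−21=4, 25−16=9, 15−13=2.

Dirichlet(4, 9, 2)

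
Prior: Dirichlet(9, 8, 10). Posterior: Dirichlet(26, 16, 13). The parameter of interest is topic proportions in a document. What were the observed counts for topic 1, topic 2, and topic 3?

For a Dirichlet(α) prior with multinomial counts c, the posterior is Dirichlet(α + c) componentwise.
Counts are posterior − prior componentwise: 26−9=17, 16−8=8, 13−10=3.

counts (17, 8, 3)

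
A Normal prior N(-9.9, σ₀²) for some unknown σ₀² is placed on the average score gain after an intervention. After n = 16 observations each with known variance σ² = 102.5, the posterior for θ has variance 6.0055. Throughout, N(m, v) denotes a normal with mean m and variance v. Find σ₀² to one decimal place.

σ₀² = 96.0

Posterior precision equals prior precision plus data precision: 1/σ_n² = 1/σ₀² + n/σ².
So 1/σ₀² = 1/6.0055 − 16/102.5 = 0.166514 − 0.156098 = 0.010416.
Hence σ₀² = 1/0.010416 ≈ 96.0.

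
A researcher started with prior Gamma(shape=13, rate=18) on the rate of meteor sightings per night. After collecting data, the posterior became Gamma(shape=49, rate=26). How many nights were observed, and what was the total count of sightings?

Gamma–Poisson conjugacy: posterior shape = α + Σxᵢ, posterior rate = β + n.
Matching: Σxᵢ = 49 − 13 = 36 and n = 26 − 18 = 8.

n = 8 nights with total 36 sightings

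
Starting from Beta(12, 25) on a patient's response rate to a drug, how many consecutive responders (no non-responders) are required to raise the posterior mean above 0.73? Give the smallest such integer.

k = 56

After k responders and 0 non-responders the posterior is Beta(12+k, 25), with mean (12+k)/(12+25+k).
Set (12+k)/(37+k) > 0.73 and solve: k > (0.73·37 − 12)/(1 − 0.73) = 55.593.
The smallest integer exceeding 55.593 is 56, and checking k=56: (68)/(93) = 0.7312 > 0.73.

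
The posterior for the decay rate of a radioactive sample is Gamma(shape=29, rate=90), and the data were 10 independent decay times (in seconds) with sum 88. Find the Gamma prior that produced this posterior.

Gamma(shape=19, rate=2)

For an exponential likelihood with a Gamma(α, β) prior on the rate, n observations with total T give posterior Gamma(α+n, β+T).
So α = 29 − 10 = 19 and β = 90 − 88 = 2.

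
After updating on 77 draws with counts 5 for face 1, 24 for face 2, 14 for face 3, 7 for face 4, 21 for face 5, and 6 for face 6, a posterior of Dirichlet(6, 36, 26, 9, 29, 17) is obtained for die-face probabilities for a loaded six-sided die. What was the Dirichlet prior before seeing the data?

Dirichlet(1, 12, 12, 2, 8, 11)

For a Dirichlet(α) prior with multinomial counts c, the posterior is Dirichlet(α + c) componentwise.
Subtract each count from the matching posterior parameter: 6−5=1, 36−24=12, 26−14=12, 9−7=2, 29−21=8, 17−6=11.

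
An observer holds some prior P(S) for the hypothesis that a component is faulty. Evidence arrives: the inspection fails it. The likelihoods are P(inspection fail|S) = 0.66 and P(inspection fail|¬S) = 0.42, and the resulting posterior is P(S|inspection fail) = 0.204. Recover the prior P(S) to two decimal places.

P(S) = 0.14

Bayes' rule in odds form gives O(S|E) = O(S)·[P(E|S)/P(E|¬S)], hence O(S) = O(S|E)/LR.
Posterior odds = 0.204/(1−0.204) = 0.2563. LR = 0.66/0.42 = 1.5714.
Prior odds = 0.2563/1.5714 = 0.1631, so P(S) = 0.1631/(1+0.1631) ≈ 0.14.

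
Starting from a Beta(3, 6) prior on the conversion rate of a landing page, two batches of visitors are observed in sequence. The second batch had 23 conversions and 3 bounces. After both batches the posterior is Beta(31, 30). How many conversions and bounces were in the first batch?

Sequential conjugate updates are equivalent to a single update on the pooled data, so total successes = posterior α − prior α and total failures = posterior β − prior β.
Total across both batches: 31−3=28 conversions, 30−6=24 bounces.
Subtract the second batch: 28−23=5 conversions and 24−3=21 bounces.

5 conversions and 21 bounces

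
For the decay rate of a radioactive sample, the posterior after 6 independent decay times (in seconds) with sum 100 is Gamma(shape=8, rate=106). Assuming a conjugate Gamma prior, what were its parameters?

Gamma–exponential conjugacy: posterior shape = α + n, posterior rate = β + Σtᵢ.
So α = 8 − 6 = 2 and β = 106 − 100 = 6.

Gamma(shape=2, rate=6)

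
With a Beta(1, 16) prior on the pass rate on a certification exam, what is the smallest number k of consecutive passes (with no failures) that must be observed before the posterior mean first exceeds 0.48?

k = 14

After k passes and 0 failures the posterior is Beta(1+k, 16), with mean (1+k)/(1+16+k).
Set (1+k)/(17+k) > 0.48 and solve: k > (0.48·17 − 1)/(1 − 0.48) = 13.769.
The smallest integer exceeding 13.769 is 14, and checking k=14: (15)/(31) = 0.4839 > 0.48.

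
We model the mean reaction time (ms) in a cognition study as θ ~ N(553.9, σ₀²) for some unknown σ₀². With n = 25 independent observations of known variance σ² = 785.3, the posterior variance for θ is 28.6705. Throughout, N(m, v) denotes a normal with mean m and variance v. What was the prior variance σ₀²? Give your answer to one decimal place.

Posterior precision equals prior precision plus data precision: 1/σ_n² = 1/σ₀² + n/σ².
So 1/σ₀² = 1/28.6705 − 25/785.3 = 0.034879 − 0.031835 = 0.003044.
Hence σ₀² = 1/0.003044 ≈ 328.5.

σ₀² = 328.5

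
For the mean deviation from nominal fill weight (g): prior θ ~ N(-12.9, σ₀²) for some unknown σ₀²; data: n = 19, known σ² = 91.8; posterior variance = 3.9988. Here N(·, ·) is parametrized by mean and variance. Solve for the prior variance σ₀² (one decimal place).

For the Normal–Normal model with known σ², precisions add: τ_n = τ₀ + n/σ².
So 1/σ₀² = 1/3.9988 − 19/91.8 = 0.250075 − 0.206972 = 0.043103.
Hence σ₀² = 1/0.043103 ≈ 23.2.

σ₀² = 23.2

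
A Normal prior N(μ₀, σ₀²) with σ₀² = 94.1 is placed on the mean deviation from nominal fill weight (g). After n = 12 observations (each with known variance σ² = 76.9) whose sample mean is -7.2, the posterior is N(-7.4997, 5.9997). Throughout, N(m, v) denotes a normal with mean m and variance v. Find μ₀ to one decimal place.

μ₀ = -11.9

The posterior mean is a precision-weighted average: μ_n = (τ₀μ₀ + τ_data·x̄)/(τ₀+τ_data), with τ₀=1/σ₀² and τ_data=n/σ².
Here τ₀ = 1/94.1 = 0.010627 and τ_data = 12/76.9 = 0.156047, so τ_n = 0.166674.
Rearranging for μ₀: μ₀ = (μ_n·τ_n − τ_data·x̄)/τ₀ = (-7.4997·0.166674 − 0.156047·-7.2) / 0.010627 = -0.126467/0.010627 ≈ -11.9.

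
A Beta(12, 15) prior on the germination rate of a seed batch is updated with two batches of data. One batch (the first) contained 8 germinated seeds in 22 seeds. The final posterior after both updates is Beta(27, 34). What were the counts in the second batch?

Because Beta–binomial updating is additive in the counts, the combined data contributed (α_post−α_prior, β_post−β_prior) successes and failures.
Total across both batches: 27−12=15 germinated seeds, 34−15=19 non-germinating seeds.
Subtract the first batch: 15−8=7 germinated seeds and 19−14=5 non-germinating seeds.

7 germinated seeds and 5 non-germinating seeds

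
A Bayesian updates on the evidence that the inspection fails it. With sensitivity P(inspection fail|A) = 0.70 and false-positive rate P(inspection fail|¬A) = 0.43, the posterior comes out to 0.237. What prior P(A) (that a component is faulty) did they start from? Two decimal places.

P(A) = 0.16

In odds form, posterior odds = prior odds × likelihood ratio, so prior odds = posterior odds ÷ LR.
Posterior odds = 0.237/(1−0.237) = 0.3106. LR = 0.70/0.43 = 1.6279.
Prior odds = 0.3106/1.6279 = 0.1908, so P(A) = 0.1908/(1+0.1908) ≈ 0.16.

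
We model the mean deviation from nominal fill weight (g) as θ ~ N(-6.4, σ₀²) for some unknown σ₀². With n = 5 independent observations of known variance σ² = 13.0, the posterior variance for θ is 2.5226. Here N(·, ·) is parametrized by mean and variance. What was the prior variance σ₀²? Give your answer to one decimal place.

σ₀² = 84.7

For the Normal–Normal model with known σ², precisions add: τ_n = τ₀ + n/σ².
So 1/σ₀² = 1/2.5226 − 5/13.0 = 0.396416 − 0.384615 = 0.011801.
Hence σ₀² = 1/0.011801 ≈ 84.7.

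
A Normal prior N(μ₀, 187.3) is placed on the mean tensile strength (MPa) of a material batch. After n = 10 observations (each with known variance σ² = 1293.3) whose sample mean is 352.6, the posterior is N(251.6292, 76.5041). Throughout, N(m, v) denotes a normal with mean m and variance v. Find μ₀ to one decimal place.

μ₀ = 105.4

The posterior mean is a precision-weighted average: μ_n = (τ₀μ₀ + τ_data·x̄)/(τ₀+τ_data), with τ₀=1/σ₀² and τ_data=n/σ².
Here τ₀ = 1/187.3 = 0.005339 and τ_data = 10/1293.3 = 0.007732, so τ_n = 0.013071.
Rearranging for μ₀: μ₀ = (μ_n·τ_n − τ_data·x̄)/τ₀ = (251.6292·0.013071 − 0.007732·352.6) / 0.005339 = 0.562742/0.005339 ≈ 105.4.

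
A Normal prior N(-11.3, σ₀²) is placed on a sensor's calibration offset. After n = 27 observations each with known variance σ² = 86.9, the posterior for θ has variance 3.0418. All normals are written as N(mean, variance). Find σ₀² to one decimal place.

Posterior precision equals prior precision plus data precision: 1/σ_n² = 1/σ₀² + n/σ².
So 1/σ₀² = 1/3.0418 − 27/86.9 = 0.328753 − 0.310702 = 0.018051.
Hence σ₀² = 1/0.018051 ≈ 55.4.

σ₀² = 55.4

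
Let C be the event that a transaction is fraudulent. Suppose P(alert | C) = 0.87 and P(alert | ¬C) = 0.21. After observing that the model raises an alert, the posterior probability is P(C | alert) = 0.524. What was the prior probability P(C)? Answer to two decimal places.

Bayes' rule in odds form gives O(C|E) = O(C)·[P(E|C)/P(E|¬C)], hence O(C) = O(C|E)/LR.
Posterior odds = 0.524/(1−0.524) = 1.1008. LR = 0.87/0.21 = 4.1429.
Prior odds = 1.1008/4.1429 = 0.2657, so P(C) = 0.2657/(1+0.2657) ≈ 0.21.

P(C) = 0.21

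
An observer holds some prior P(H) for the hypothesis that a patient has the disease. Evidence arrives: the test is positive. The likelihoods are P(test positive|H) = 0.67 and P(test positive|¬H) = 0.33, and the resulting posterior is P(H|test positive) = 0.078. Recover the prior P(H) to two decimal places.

P(H) = 0.04

Bayes' rule in odds form gives O(H|E) = O(H)·[P(E|H)/P(E|¬H)], hence O(H) = O(H|E)/LR.
Posterior odds = 0.078/(1−0.078) = 0.0846. LR = 0.67/0.33 = 2.0303.
Prior odds = 0.0846/2.0303 = 0.0417, so P(H) = 0.0417/(1+0.0417) ≈ 0.04.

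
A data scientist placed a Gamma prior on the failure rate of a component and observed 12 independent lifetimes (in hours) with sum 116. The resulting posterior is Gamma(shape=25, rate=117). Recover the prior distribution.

For an exponential likelihood with a Gamma(α, β) prior on the rate, n observations with total T give posterior Gamma(α+n, β+T).
So α = 25 − 12 = 13 and β = 117 − 116 = 1.

Gamma(shape=13, rate=1)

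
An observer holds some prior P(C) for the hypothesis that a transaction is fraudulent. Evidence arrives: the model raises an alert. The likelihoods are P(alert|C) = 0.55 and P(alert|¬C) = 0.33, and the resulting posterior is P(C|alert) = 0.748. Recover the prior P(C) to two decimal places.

P(C) = 0.64

Bayes' rule in odds form gives O(C|E) = O(C)·[P(E|C)/P(E|¬C)], hence O(C) = O(C|E)/LR.
Posterior odds = 0.748/(1−0.748) = 2.9683. LR = 0.55/0.33 = 1.6667.
Prior odds = 2.9683/1.6667 = 1.7809, so P(C) = 1.7809/(1+1.7809) ≈ 0.64.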